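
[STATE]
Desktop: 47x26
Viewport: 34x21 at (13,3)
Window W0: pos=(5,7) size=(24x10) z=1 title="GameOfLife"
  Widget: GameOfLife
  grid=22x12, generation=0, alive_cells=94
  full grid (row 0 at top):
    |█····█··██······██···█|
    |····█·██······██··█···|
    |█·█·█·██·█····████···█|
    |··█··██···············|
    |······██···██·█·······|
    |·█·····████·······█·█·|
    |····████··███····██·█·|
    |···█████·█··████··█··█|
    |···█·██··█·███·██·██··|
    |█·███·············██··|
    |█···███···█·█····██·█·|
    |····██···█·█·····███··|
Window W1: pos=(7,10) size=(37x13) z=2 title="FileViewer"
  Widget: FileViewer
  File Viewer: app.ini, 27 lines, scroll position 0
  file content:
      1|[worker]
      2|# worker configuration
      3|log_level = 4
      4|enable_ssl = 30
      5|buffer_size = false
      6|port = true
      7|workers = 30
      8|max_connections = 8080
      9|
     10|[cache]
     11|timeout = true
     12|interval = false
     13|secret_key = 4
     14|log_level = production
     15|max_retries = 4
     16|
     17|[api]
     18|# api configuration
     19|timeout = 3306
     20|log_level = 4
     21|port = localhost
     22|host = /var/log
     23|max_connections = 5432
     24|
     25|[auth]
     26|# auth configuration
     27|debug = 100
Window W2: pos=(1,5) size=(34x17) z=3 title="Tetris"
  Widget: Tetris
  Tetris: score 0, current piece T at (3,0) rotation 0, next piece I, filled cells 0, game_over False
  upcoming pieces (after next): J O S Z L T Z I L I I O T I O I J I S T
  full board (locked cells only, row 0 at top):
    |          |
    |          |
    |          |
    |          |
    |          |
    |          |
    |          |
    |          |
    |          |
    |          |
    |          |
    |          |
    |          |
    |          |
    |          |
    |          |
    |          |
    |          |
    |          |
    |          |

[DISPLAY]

                                  
                                  
━━━━━━━━━━━━━━━━━━━━━┓            
                     ┃            
─────────────────────┨            
Next:                ┃            
████                 ┃            
                     ┃━━━━━━━━┓   
                     ┃        ┃   
                     ┃────────┨   
                     ┃       ▲┃   
Score:               ┃       █┃   
0                    ┃       ░┃   
                     ┃       ░┃   
                     ┃       ░┃   
                     ┃       ░┃   
                     ┃       ░┃   
                     ┃       ░┃   
━━━━━━━━━━━━━━━━━━━━━┛       ▼┃   
━━━━━━━━━━━━━━━━━━━━━━━━━━━━━━┛   
                                  


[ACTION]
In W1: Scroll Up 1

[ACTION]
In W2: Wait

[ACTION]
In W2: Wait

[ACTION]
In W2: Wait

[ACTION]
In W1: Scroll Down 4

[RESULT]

                                  
                                  
━━━━━━━━━━━━━━━━━━━━━┓            
                     ┃            
─────────────────────┨            
Next:                ┃            
████                 ┃            
                     ┃━━━━━━━━┓   
                     ┃        ┃   
                     ┃────────┨   
                     ┃       ▲┃   
Score:               ┃       ░┃   
0                    ┃       █┃   
                     ┃       ░┃   
                     ┃       ░┃   
                     ┃       ░┃   
                     ┃       ░┃   
                     ┃       ░┃   
━━━━━━━━━━━━━━━━━━━━━┛       ▼┃   
━━━━━━━━━━━━━━━━━━━━━━━━━━━━━━┛   
                                  


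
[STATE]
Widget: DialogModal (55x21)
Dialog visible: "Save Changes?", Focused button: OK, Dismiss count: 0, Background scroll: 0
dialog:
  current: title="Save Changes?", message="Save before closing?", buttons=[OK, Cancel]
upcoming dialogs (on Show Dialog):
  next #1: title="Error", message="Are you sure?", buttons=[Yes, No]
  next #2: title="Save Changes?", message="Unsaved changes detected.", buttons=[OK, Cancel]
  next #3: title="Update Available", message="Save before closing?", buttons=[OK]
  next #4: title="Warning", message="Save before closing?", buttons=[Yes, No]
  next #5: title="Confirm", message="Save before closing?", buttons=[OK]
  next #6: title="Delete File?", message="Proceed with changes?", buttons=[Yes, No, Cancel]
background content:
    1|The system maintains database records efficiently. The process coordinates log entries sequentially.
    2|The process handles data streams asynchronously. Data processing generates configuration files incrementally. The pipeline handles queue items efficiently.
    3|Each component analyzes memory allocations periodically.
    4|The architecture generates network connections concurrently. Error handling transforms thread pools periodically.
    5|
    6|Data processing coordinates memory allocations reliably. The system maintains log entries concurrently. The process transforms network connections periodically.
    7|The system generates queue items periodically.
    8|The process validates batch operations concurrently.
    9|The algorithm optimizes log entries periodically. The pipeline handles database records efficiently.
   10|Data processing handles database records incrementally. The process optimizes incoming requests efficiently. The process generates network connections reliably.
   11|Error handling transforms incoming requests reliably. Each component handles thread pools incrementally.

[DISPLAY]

The system maintains database records efficiently. The 
The process handles data streams asynchronously. Data p
Each component analyzes memory allocations periodically
The architecture generates network connections concurre
                                                       
Data processing coordinates memory allocations reliably
The system generates queue items periodically.         
The process validates batch operations concurrently.   
The algorithm o┌──────────────────────┐iodically. The p
Data processing│    Save Changes?     │s incrementally.
Error handling │ Save before closing? │ests reliably. E
               │    [OK]  Cancel      │                
               └──────────────────────┘                
                                                       
                                                       
                                                       
                                                       
                                                       
                                                       
                                                       
                                                       


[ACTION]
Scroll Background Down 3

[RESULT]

The architecture generates network connections concurre
                                                       
Data processing coordinates memory allocations reliably
The system generates queue items periodically.         
The process validates batch operations concurrently.   
The algorithm optimizes log entries periodically. The p
Data processing handles database records incrementally.
Error handling transforms incoming requests reliably. E
               ┌──────────────────────┐                
               │    Save Changes?     │                
               │ Save before closing? │                
               │    [OK]  Cancel      │                
               └──────────────────────┘                
                                                       
                                                       
                                                       
                                                       
                                                       
                                                       
                                                       
                                                       


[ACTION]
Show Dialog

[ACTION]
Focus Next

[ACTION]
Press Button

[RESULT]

The architecture generates network connections concurre
                                                       
Data processing coordinates memory allocations reliably
The system generates queue items periodically.         
The process validates batch operations concurrently.   
The algorithm optimizes log entries periodically. The p
Data processing handles database records incrementally.
Error handling transforms incoming requests reliably. E
                                                       
                                                       
                                                       
                                                       
                                                       
                                                       
                                                       
                                                       
                                                       
                                                       
                                                       
                                                       
                                                       


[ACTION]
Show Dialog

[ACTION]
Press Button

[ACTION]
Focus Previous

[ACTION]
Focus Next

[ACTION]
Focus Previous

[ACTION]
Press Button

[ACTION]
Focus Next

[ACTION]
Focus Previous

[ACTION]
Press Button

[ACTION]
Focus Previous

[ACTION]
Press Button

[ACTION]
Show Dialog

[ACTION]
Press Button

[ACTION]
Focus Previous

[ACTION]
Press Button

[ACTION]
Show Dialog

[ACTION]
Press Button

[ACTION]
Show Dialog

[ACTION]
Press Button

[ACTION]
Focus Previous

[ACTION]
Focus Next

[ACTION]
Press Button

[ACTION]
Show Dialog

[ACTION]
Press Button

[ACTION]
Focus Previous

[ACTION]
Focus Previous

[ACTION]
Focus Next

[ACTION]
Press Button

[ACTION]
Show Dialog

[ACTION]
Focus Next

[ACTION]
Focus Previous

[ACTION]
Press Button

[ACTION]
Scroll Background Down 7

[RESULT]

Error handling transforms incoming requests reliably. E
                                                       
                                                       
                                                       
                                                       
                                                       
                                                       
                                                       
                                                       
                                                       
                                                       
                                                       
                                                       
                                                       
                                                       
                                                       
                                                       
                                                       
                                                       
                                                       
                                                       


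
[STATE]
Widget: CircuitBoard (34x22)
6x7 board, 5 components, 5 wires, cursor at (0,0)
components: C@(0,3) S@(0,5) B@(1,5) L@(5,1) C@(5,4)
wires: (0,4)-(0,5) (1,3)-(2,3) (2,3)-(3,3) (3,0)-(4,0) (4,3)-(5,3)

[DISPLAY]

   0 1 2 3 4 5                    
0  [.]          C   · ─ S         
                                  
1               ·       B         
                │                 
2               ·                 
                │                 
3   ·           ·                 
    │                             
4   ·           ·                 
                │                 
5       L       ·   C             
                                  
6                                 
Cursor: (0,0)                     
                                  
                                  
                                  
                                  
                                  
                                  
                                  


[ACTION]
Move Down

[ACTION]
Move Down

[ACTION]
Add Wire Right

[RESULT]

   0 1 2 3 4 5                    
0               C   · ─ S         
                                  
1               ·       B         
                │                 
2  [.]─ ·       ·                 
                │                 
3   ·           ·                 
    │                             
4   ·           ·                 
                │                 
5       L       ·   C             
                                  
6                                 
Cursor: (2,0)                     
                                  
                                  
                                  
                                  
                                  
                                  
                                  


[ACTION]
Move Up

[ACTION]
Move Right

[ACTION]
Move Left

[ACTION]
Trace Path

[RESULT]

   0 1 2 3 4 5                    
0               C   · ─ S         
                                  
1  [.]          ·       B         
                │                 
2   · ─ ·       ·                 
                │                 
3   ·           ·                 
    │                             
4   ·           ·                 
                │                 
5       L       ·   C             
                                  
6                                 
Cursor: (1,0)  Trace: No connectio
                                  
                                  
                                  
                                  
                                  
                                  
                                  


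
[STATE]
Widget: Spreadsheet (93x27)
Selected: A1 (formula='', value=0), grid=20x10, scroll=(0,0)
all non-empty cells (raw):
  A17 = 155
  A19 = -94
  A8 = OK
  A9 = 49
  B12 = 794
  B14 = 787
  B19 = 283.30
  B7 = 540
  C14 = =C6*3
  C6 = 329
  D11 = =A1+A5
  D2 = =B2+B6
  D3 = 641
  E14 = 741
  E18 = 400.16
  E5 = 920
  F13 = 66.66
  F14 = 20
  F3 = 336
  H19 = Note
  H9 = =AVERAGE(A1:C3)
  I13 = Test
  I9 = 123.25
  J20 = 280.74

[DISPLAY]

A1:                                                                                          
       A       B       C       D       E       F       G       H       I       J             
---------------------------------------------------------------------------------------------
  1      [0]       0       0       0       0       0       0       0       0       0         
  2        0       0       0       0       0       0       0       0       0       0         
  3        0       0       0     641       0     336       0       0       0       0         
  4        0       0       0       0       0       0       0       0       0       0         
  5        0       0       0       0     920       0       0       0       0       0         
  6        0       0     329       0       0       0       0       0       0       0         
  7        0     540       0       0       0       0       0       0       0       0         
  8 OK             0       0       0       0       0       0       0       0       0         
  9       49       0       0       0       0       0       0       0  123.25       0         
 10        0       0       0       0       0       0       0       0       0       0         
 11        0       0       0       0       0       0       0       0       0       0         
 12        0     794       0       0       0       0       0       0       0       0         
 13        0       0       0       0       0   66.66       0       0Test           0         
 14        0     787     987       0     741      20       0       0       0       0         
 15        0       0       0       0       0       0       0       0       0       0         
 16        0       0       0       0       0       0       0       0       0       0         
 17      155       0       0       0       0       0       0       0       0       0         
 18        0       0       0       0  400.16       0       0       0       0       0         
 19      -94  283.30       0       0       0       0       0Note           0       0         
 20        0       0       0       0       0       0       0       0       0  280.74         
                                                                                             
                                                                                             
                                                                                             
                                                                                             


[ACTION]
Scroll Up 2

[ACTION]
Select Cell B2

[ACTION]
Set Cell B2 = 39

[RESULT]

B2: 39                                                                                       
       A       B       C       D       E       F       G       H       I       J             
---------------------------------------------------------------------------------------------
  1        0       0       0       0       0       0       0       0       0       0         
  2        0    [39]       0      39       0       0       0       0       0       0         
  3        0       0       0     641       0     336       0       0       0       0         
  4        0       0       0       0       0       0       0       0       0       0         
  5        0       0       0       0     920       0       0       0       0       0         
  6        0       0     329       0       0       0       0       0       0       0         
  7        0     540       0       0       0       0       0       0       0       0         
  8 OK             0       0       0       0       0       0       0       0       0         
  9       49       0       0       0       0       0       0    4.33  123.25       0         
 10        0       0       0       0       0       0       0       0       0       0         
 11        0       0       0       0       0       0       0       0       0       0         
 12        0     794       0       0       0       0       0       0       0       0         
 13        0       0       0       0       0   66.66       0       0Test           0         
 14        0     787     987       0     741      20       0       0       0       0         
 15        0       0       0       0       0       0       0       0       0       0         
 16        0       0       0       0       0       0       0       0       0       0         
 17      155       0       0       0       0       0       0       0       0       0         
 18        0       0       0       0  400.16       0       0       0       0       0         
 19      -94  283.30       0       0       0       0       0Note           0       0         
 20        0       0       0       0       0       0       0       0       0  280.74         
                                                                                             
                                                                                             
                                                                                             
                                                                                             


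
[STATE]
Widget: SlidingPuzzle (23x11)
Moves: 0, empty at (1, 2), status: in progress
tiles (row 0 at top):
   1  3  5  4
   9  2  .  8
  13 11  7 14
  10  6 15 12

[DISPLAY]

┌────┬────┬────┬────┐  
│  1 │  3 │  5 │  4 │  
├────┼────┼────┼────┤  
│  9 │  2 │    │  8 │  
├────┼────┼────┼────┤  
│ 13 │ 11 │  7 │ 14 │  
├────┼────┼────┼────┤  
│ 10 │  6 │ 15 │ 12 │  
└────┴────┴────┴────┘  
Moves: 0               
                       


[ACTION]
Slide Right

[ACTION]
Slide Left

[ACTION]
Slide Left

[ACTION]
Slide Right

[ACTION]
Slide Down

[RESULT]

┌────┬────┬────┬────┐  
│  1 │  3 │    │  4 │  
├────┼────┼────┼────┤  
│  9 │  2 │  5 │  8 │  
├────┼────┼────┼────┤  
│ 13 │ 11 │  7 │ 14 │  
├────┼────┼────┼────┤  
│ 10 │  6 │ 15 │ 12 │  
└────┴────┴────┴────┘  
Moves: 5               
                       


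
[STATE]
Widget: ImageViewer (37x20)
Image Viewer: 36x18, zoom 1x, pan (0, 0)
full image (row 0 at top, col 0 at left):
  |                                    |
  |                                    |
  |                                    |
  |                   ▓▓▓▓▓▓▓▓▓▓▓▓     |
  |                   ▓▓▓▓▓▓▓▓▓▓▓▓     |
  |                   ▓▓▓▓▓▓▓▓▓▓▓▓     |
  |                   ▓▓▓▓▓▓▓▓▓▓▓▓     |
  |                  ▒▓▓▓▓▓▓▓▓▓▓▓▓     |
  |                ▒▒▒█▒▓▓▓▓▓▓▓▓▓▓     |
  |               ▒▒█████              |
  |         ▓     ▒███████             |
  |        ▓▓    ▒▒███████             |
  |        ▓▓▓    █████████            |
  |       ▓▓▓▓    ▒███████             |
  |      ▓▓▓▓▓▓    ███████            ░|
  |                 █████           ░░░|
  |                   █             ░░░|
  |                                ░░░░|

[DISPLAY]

                                     
                                     
                                     
                   ▓▓▓▓▓▓▓▓▓▓▓▓      
                   ▓▓▓▓▓▓▓▓▓▓▓▓      
                   ▓▓▓▓▓▓▓▓▓▓▓▓      
                   ▓▓▓▓▓▓▓▓▓▓▓▓      
                  ▒▓▓▓▓▓▓▓▓▓▓▓▓      
                ▒▒▒█▒▓▓▓▓▓▓▓▓▓▓      
               ▒▒█████               
         ▓     ▒███████              
        ▓▓    ▒▒███████              
        ▓▓▓    █████████             
       ▓▓▓▓    ▒███████              
      ▓▓▓▓▓▓    ███████            ░ 
                 █████           ░░░ 
                   █             ░░░ 
                                ░░░░ 
                                     
                                     


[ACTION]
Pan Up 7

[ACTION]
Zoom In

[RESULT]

                                     
                                     
                                     
                                     
                                     
                                     
                                     
                                     
                                     
                                     
                                     
                                     
                                     
                                     
                                    ▒
                                    ▒
                                ▒▒▒▒▒
                                ▒▒▒▒▒
                              ▒▒▒▒███
                              ▒▒▒▒███


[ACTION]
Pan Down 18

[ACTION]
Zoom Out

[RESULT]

                                     
                                     
                                     
                                     
                                     
                                     
                                     
                                     
                                     
                                     
                                     
                                     
                                     
                                     
                                     
                                     
                                     
                                     
                                     
                                     


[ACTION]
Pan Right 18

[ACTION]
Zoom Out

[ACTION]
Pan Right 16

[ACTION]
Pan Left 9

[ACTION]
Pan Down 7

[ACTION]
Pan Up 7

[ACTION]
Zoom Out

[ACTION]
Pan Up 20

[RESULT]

                                     
                                     
                                     
▓▓▓▓▓▓                               
▓▓▓▓▓▓                               
▓▓▓▓▓▓                               
▓▓▓▓▓▓                               
▓▓▓▓▓▓                               
▓▓▓▓▓▓                               
                                     
                                     
                                     
                                     
                                     
          ░                          
        ░░░                          
        ░░░                          
       ░░░░                          
                                     
                                     


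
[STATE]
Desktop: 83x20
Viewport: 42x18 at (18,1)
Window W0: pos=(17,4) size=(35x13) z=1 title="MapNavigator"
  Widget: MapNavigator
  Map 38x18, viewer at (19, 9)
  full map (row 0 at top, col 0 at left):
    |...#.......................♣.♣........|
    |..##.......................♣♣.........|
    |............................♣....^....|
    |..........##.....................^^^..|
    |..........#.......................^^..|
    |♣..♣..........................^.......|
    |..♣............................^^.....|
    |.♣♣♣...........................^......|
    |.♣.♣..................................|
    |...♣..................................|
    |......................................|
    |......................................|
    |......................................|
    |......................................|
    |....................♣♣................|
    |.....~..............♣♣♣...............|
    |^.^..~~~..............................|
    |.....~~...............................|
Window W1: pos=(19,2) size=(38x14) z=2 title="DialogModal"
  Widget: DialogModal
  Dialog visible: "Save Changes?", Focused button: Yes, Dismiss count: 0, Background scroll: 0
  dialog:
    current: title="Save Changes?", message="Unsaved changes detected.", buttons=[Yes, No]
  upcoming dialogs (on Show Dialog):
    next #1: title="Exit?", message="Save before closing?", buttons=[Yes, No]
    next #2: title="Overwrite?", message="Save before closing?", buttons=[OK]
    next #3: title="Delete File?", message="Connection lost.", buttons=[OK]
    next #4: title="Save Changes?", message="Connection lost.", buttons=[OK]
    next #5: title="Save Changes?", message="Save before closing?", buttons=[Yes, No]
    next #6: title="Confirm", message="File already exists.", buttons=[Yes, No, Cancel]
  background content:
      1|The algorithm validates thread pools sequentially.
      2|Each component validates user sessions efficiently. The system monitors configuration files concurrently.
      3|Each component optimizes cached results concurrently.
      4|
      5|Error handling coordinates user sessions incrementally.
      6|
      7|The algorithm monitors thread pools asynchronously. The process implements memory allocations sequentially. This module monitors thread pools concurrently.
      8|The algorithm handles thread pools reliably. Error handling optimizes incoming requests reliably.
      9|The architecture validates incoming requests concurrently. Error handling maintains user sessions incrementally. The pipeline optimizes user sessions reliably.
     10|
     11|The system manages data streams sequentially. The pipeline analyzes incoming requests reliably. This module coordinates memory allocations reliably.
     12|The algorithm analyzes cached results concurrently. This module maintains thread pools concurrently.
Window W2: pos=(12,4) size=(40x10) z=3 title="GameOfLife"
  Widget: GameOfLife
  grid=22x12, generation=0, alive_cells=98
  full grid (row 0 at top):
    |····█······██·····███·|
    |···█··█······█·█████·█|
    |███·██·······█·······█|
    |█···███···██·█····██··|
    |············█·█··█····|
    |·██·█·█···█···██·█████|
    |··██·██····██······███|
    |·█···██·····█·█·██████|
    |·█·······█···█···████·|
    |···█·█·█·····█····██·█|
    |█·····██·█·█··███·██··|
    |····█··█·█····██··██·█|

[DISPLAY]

                                          
 ┏━━━━━━━━━━━━━━━━━━━━━━━━━━━━━━━━━━━━┓   
 ┃ DialogModal                        ┃   
━━━━━━━━━━━━━━━━━━━━━━━━━━━━━━━━━┓────┨   
OfLife                           ┃ools┃   
─────────────────────────────────┨ssio┃   
0                                ┃resu┃   
██···██·█····██··                ┃    ┃   
·······█·█··█····                ┃sess┃   
·█···█···██·█████                ┃    ┃   
██····██······███                ┃ols ┃   
██·····█·█·██████                ┃ls r┃   
━━━━━━━━━━━━━━━━━━━━━━━━━━━━━━━━━┛ing ┃   
.┃                                    ┃   
.┗━━━━━━━━━━━━━━━━━━━━━━━━━━━━━━━━━━━━┛   
━━━━━━━━━━━━━━━━━━━━━━━━━━━━━━━━━┛        
                                          
                                          


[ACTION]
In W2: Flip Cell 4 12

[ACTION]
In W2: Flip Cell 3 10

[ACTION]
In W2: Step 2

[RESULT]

                                          
 ┏━━━━━━━━━━━━━━━━━━━━━━━━━━━━━━━━━━━━┓   
 ┃ DialogModal                        ┃   
━━━━━━━━━━━━━━━━━━━━━━━━━━━━━━━━━┓────┨   
OfLife                           ┃ools┃   
─────────────────────────────────┨ssio┃   
2                                ┃resu┃   
·······█·········                ┃    ┃   
·██··········█···                ┃sess┃   
·██···█·····█····                ┃    ┃   
··█··█···█··█····                ┃ols ┃   
·█·······█·······                ┃ls r┃   
━━━━━━━━━━━━━━━━━━━━━━━━━━━━━━━━━┛ing ┃   
.┃                                    ┃   
.┗━━━━━━━━━━━━━━━━━━━━━━━━━━━━━━━━━━━━┛   
━━━━━━━━━━━━━━━━━━━━━━━━━━━━━━━━━┛        
                                          
                                          


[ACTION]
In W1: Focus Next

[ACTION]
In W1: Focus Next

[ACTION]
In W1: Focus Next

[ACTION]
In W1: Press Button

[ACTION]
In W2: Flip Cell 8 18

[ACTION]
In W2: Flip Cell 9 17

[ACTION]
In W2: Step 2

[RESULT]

                                          
 ┏━━━━━━━━━━━━━━━━━━━━━━━━━━━━━━━━━━━━┓   
 ┃ DialogModal                        ┃   
━━━━━━━━━━━━━━━━━━━━━━━━━━━━━━━━━┓────┨   
OfLife                           ┃ools┃   
─────────────────────────────────┨ssio┃   
4                                ┃resu┃   
██·········█·····                ┃    ┃   
███··············                ┃sess┃   
█··█·············                ┃    ┃   
██···········█···                ┃ols ┃   
█·········██·····                ┃ls r┃   
━━━━━━━━━━━━━━━━━━━━━━━━━━━━━━━━━┛ing ┃   
.┃                                    ┃   
.┗━━━━━━━━━━━━━━━━━━━━━━━━━━━━━━━━━━━━┛   
━━━━━━━━━━━━━━━━━━━━━━━━━━━━━━━━━┛        
                                          
                                          


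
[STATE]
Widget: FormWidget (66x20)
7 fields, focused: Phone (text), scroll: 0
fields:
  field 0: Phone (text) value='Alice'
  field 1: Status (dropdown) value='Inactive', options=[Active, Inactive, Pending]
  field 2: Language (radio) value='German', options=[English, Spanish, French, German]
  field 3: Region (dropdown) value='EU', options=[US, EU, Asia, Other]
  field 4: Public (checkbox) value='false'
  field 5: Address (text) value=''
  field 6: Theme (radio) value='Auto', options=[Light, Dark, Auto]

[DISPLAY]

> Phone:      [Alice                                             ]
  Status:     [Inactive                                         ▼]
  Language:   ( ) English  ( ) Spanish  ( ) French  (●) German    
  Region:     [EU                                               ▼]
  Public:     [ ]                                                 
  Address:    [                                                  ]
  Theme:      ( ) Light  ( ) Dark  (●) Auto                       
                                                                  
                                                                  
                                                                  
                                                                  
                                                                  
                                                                  
                                                                  
                                                                  
                                                                  
                                                                  
                                                                  
                                                                  
                                                                  


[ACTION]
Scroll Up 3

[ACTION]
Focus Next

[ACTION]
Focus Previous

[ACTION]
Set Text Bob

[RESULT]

> Phone:      [Bob                                               ]
  Status:     [Inactive                                         ▼]
  Language:   ( ) English  ( ) Spanish  ( ) French  (●) German    
  Region:     [EU                                               ▼]
  Public:     [ ]                                                 
  Address:    [                                                  ]
  Theme:      ( ) Light  ( ) Dark  (●) Auto                       
                                                                  
                                                                  
                                                                  
                                                                  
                                                                  
                                                                  
                                                                  
                                                                  
                                                                  
                                                                  
                                                                  
                                                                  
                                                                  


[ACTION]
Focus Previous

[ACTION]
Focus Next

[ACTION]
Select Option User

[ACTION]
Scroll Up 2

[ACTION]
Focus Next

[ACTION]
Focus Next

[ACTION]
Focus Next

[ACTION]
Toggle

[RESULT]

  Phone:      [Bob                                               ]
  Status:     [Inactive                                         ▼]
  Language:   ( ) English  ( ) Spanish  ( ) French  (●) German    
> Region:     [EU                                               ▼]
  Public:     [ ]                                                 
  Address:    [                                                  ]
  Theme:      ( ) Light  ( ) Dark  (●) Auto                       
                                                                  
                                                                  
                                                                  
                                                                  
                                                                  
                                                                  
                                                                  
                                                                  
                                                                  
                                                                  
                                                                  
                                                                  
                                                                  


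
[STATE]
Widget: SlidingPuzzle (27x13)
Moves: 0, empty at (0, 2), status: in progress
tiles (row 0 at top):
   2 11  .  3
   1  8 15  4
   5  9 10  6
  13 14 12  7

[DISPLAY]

┌────┬────┬────┬────┐      
│  2 │ 11 │    │  3 │      
├────┼────┼────┼────┤      
│  1 │  8 │ 15 │  4 │      
├────┼────┼────┼────┤      
│  5 │  9 │ 10 │  6 │      
├────┼────┼────┼────┤      
│ 13 │ 14 │ 12 │  7 │      
└────┴────┴────┴────┘      
Moves: 0                   
                           
                           
                           


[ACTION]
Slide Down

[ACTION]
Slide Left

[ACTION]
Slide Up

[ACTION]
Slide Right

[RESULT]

┌────┬────┬────┬────┐      
│  2 │ 11 │  3 │  4 │      
├────┼────┼────┼────┤      
│  1 │  8 │    │ 15 │      
├────┼────┼────┼────┤      
│  5 │  9 │ 10 │  6 │      
├────┼────┼────┼────┤      
│ 13 │ 14 │ 12 │  7 │      
└────┴────┴────┴────┘      
Moves: 3                   
                           
                           
                           
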